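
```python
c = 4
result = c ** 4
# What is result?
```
Trace:
  c=4
  c=4, result=256

Final answer: 256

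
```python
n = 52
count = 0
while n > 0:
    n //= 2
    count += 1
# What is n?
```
Trace:
  n=52
  n=52, count=0
  n=26, count=1
  n=13, count=2
  n=6, count=3
  n=3, count=4
  n=1, count=5
  n=0, count=6

Final answer: 0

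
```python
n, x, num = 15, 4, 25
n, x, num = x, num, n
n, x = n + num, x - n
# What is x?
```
Trace:
  n=15, x=4, num=25
  n=4, x=25, num=15
  n=19, x=21, num=15

Final answer: 21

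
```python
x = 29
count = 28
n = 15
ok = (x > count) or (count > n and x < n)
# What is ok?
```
Trace:
  x=29
  x=29, count=28
  x=29, count=28, n=15
  x=29, count=28, n=15, ok=True

Final answer: True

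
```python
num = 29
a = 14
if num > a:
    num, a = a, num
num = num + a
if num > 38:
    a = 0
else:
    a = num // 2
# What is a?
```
Trace:
  num=29
  num=29, a=14
  num=14, a=29
  num=43, a=29
  num=43, a=0

Final answer: 0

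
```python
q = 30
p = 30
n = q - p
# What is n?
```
Trace:
  q=30
  q=30, p=30
  q=30, p=30, n=0

Final answer: 0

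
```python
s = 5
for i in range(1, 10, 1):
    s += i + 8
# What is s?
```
Trace:
  s=5
  s=14, i=1
  s=24, i=2
  s=35, i=3
  s=47, i=4
  s=60, i=5
  s=74, i=6
  s=89, i=7
  s=105, i=8
  s=122, i=9

Final answer: 122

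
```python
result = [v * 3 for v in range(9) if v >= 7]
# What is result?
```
Trace:
  v=0
  v=1
  v=2
  v=3
  v=4
  v=5
  v=6
  v=7
  v=8
  result=[21, 24]

Final answer: [21, 24]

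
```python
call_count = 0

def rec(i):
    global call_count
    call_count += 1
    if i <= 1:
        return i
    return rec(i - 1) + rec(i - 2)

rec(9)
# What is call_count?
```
Call trace (a repeated sub-call is expanded the first time; later identical calls just restate its return value):
rec(i=9)
  rec(i=8)
    rec(i=7)
      rec(i=6)
        rec(i=5)
          rec(i=4)
            rec(i=3)
              rec(i=2)
                rec(i=1)
                -> return 1
                rec(i=0)
                -> return 0
              -> return 1
              rec(i=1)
              -> return 1
            -> return 2
            rec(i=2) -> return 1  (same call as traced above)
          -> return 3
          rec(i=3) -> return 2  (same call as traced above)
        -> return 5
        rec(i=4) -> return 3  (same call as traced above)
      -> return 8
      rec(i=5) -> return 5  (same call as traced above)
    -> return 13
    rec(i=6) -> return 8  (same call as traced above)
  -> return 21
  rec(i=7) -> return 13  (same call as traced above)
-> return 34

call_count is incremented once per call, so count the calls in each subtree. Let C(i) = number of calls made by rec(i).
C(0) = C(1) = 1 (base case, no recursion); C(i) = 1 + C(i - 1) + C(i - 2) otherwise.
C(2) = 1 + C(1) + C(0) = 1 + 1 + 1 = 3
C(3) = 1 + C(2) + C(1) = 1 + 3 + 1 = 5
C(4) = 1 + C(3) + C(2) = 1 + 5 + 3 = 9
C(5) = 1 + C(4) + C(3) = 1 + 9 + 5 = 15
C(6) = 1 + C(5) + C(4) = 1 + 15 + 9 = 25
C(7) = 1 + C(6) + C(5) = 1 + 25 + 15 = 41
C(8) = 1 + C(7) + C(6) = 1 + 41 + 25 = 67
C(9) = 1 + C(8) + C(7) = 1 + 67 + 41 = 109
call_count = C(9) = 109

Final answer: 109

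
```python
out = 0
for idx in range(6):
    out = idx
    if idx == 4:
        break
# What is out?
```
Trace:
  out=0
  out=0, idx=0
  out=1, idx=1
  out=2, idx=2
  out=3, idx=3
  out=4, idx=4

Final answer: 4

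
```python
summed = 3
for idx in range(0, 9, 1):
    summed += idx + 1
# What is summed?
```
Trace:
  summed=3
  summed=4, idx=0
  summed=6, idx=1
  summed=9, idx=2
  summed=13, idx=3
  summed=18, idx=4
  summed=24, idx=5
  summed=31, idx=6
  summed=39, idx=7
  summed=48, idx=8

Final answer: 48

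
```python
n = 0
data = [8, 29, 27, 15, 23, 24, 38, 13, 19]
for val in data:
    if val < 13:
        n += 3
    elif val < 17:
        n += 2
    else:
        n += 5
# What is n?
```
Trace:
  n=0
  n=3, val=8
  n=8, val=29
  n=13, val=27
  n=15, val=15
  n=20, val=23
  n=25, val=24
  n=30, val=38
  n=32, val=13
  n=37, val=19

Final answer: 37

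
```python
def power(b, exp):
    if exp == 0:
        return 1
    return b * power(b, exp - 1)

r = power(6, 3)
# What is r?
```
Call trace:
power(b=6, exp=3)
  power(b=6, exp=2)
    power(b=6, exp=1)
      power(b=6, exp=0)
      -> return 1
    -> return 6
  -> return 36
-> return 216

Final answer: 216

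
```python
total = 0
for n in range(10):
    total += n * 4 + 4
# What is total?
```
Trace:
  total=0
  total=4, n=0
  total=12, n=1
  total=24, n=2
  total=40, n=3
  total=60, n=4
  total=84, n=5
  total=112, n=6
  total=144, n=7
  total=180, n=8
  total=220, n=9

Final answer: 220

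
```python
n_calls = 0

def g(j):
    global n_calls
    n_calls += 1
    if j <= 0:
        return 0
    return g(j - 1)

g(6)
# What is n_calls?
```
Call trace:
g(j=6)
  g(j=5)
    g(j=4)
      g(j=3)
        g(j=2)
          g(j=1)
            g(j=0)
            -> return 0
          -> return 0
        -> return 0
      -> return 0
    -> return 0
  -> return 0
-> return 0

n_calls is incremented once per call. g is entered once for each j = 6, 5, 4, 3, 2, 1, 0 (the j <= 0 call returns without recursing), i.e. 6 + 1 calls.
n_calls = 7

Final answer: 7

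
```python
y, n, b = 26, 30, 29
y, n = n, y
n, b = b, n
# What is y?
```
Trace:
  y=26, n=30, b=29
  y=30, n=26, b=29
  y=30, n=29, b=26

Final answer: 30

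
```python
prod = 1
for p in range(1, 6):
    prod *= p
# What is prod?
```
Trace:
  prod=1
  prod=1, p=1
  prod=2, p=2
  prod=6, p=3
  prod=24, p=4
  prod=120, p=5

Final answer: 120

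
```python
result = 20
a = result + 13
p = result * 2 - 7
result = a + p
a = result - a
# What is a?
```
Trace:
  result=20
  result=20, a=33
  result=20, a=33, p=33
  result=66, a=33, p=33
  result=66, a=33, p=33

Final answer: 33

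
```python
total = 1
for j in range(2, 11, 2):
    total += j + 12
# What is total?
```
Trace:
  total=1
  total=15, j=2
  total=31, j=4
  total=49, j=6
  total=69, j=8
  total=91, j=10

Final answer: 91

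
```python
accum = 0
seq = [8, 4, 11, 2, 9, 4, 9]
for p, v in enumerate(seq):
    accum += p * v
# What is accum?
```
Trace:
  accum=0
  accum=0, p=0, v=8
  accum=4, p=1, v=4
  accum=26, p=2, v=11
  accum=32, p=3, v=2
  accum=68, p=4, v=9
  accum=88, p=5, v=4
  accum=142, p=6, v=9

Final answer: 142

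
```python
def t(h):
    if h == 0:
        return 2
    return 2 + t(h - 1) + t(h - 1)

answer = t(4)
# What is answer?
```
Call trace (a repeated sub-call is expanded the first time; later identical calls just restate its return value):
t(h=4)
  t(h=3)
    t(h=2)
      t(h=1)
        t(h=0)
        -> return 2
        t(h=0)
        -> return 2
      -> return 6
      t(h=1) -> return 6  (same call as traced above)
    -> return 14
    t(h=2) -> return 14  (same call as traced above)
  -> return 30
  t(h=3) -> return 30  (same call as traced above)
-> return 62

Final answer: 62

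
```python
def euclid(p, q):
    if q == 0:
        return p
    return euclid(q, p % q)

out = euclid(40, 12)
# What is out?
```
Call trace:
euclid(p=40, q=12)
  euclid(p=12, q=4)
    euclid(p=4, q=0)
    -> return 4
  -> return 4
-> return 4

Final answer: 4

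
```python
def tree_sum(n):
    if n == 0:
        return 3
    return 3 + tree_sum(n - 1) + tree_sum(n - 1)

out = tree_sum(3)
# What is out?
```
Call trace (a repeated sub-call is expanded the first time; later identical calls just restate its return value):
tree_sum(n=3)
  tree_sum(n=2)
    tree_sum(n=1)
      tree_sum(n=0)
      -> return 3
      tree_sum(n=0)
      -> return 3
    -> return 9
    tree_sum(n=1) -> return 9  (same call as traced above)
  -> return 21
  tree_sum(n=2) -> return 21  (same call as traced above)
-> return 45

Final answer: 45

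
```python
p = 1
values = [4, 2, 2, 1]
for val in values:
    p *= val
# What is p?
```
Trace:
  p=1
  p=4, val=4
  p=8, val=2
  p=16, val=2
  p=16, val=1

Final answer: 16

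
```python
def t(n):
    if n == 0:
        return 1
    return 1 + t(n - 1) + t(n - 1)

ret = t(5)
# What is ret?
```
Call trace (a repeated sub-call is expanded the first time; later identical calls just restate its return value):
t(n=5)
  t(n=4)
    t(n=3)
      t(n=2)
        t(n=1)
          t(n=0)
          -> return 1
          t(n=0)
          -> return 1
        -> return 3
        t(n=1) -> return 3  (same call as traced above)
      -> return 7
      t(n=2) -> return 7  (same call as traced above)
    -> return 15
    t(n=3) -> return 15  (same call as traced above)
  -> return 31
  t(n=4) -> return 31  (same call as traced above)
-> return 63

Final answer: 63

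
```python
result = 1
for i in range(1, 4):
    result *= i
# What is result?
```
Trace:
  result=1
  result=1, i=1
  result=2, i=2
  result=6, i=3

Final answer: 6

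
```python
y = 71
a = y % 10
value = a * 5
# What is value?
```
Trace:
  y=71
  y=71, a=1
  y=71, a=1, value=5

Final answer: 5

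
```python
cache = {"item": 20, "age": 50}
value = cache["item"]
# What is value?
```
Trace:
  cache={'item': 20, 'age': 50}
  cache={'item': 20, 'age': 50}, value=20

Final answer: 20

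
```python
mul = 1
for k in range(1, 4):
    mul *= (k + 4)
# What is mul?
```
Trace:
  mul=1
  mul=5, k=1
  mul=30, k=2
  mul=210, k=3

Final answer: 210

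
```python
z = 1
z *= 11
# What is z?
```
Trace:
  z=1
  z=11

Final answer: 11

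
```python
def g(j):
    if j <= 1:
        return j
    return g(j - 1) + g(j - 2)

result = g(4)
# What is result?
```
Call trace (a repeated sub-call is expanded the first time; later identical calls just restate its return value):
g(j=4)
  g(j=3)
    g(j=2)
      g(j=1)
      -> return 1
      g(j=0)
      -> return 0
    -> return 1
    g(j=1)
    -> return 1
  -> return 2
  g(j=2) -> return 1  (same call as traced above)
-> return 3

Final answer: 3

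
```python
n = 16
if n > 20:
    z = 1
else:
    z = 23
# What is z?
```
Trace:
  n=16
  n=16, z=23

Final answer: 23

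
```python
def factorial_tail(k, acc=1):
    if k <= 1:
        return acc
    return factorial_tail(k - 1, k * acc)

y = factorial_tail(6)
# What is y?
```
Call trace:
factorial_tail(k=6, acc=1)
  factorial_tail(k=5, acc=6)
    factorial_tail(k=4, acc=30)
      factorial_tail(k=3, acc=120)
        factorial_tail(k=2, acc=360)
          factorial_tail(k=1, acc=720)
          -> return 720
        -> return 720
      -> return 720
    -> return 720
  -> return 720
-> return 720

Final answer: 720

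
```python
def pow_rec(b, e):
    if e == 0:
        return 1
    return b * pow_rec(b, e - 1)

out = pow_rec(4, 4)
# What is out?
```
Call trace:
pow_rec(b=4, e=4)
  pow_rec(b=4, e=3)
    pow_rec(b=4, e=2)
      pow_rec(b=4, e=1)
        pow_rec(b=4, e=0)
        -> return 1
      -> return 4
    -> return 16
  -> return 64
-> return 256

Final answer: 256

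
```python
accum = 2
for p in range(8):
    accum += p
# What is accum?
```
Trace:
  accum=2
  accum=2, p=0
  accum=3, p=1
  accum=5, p=2
  accum=8, p=3
  accum=12, p=4
  accum=17, p=5
  accum=23, p=6
  accum=30, p=7

Final answer: 30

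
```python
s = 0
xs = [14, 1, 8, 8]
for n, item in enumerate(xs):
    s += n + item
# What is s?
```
Trace:
  s=0
  s=14, n=0, item=14
  s=16, n=1, item=1
  s=26, n=2, item=8
  s=37, n=3, item=8

Final answer: 37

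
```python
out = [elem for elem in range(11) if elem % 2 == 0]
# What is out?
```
Trace:
  elem=0
  elem=1
  elem=2
  elem=3
  elem=4
  elem=5
  elem=6
  elem=7
  elem=8
  elem=9
  elem=10
  out=[0, 2, 4, 6, 8, 10]

Final answer: [0, 2, 4, 6, 8, 10]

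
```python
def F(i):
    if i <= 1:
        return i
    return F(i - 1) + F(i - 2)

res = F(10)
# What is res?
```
Call trace (a repeated sub-call is expanded the first time; later identical calls just restate its return value):
F(i=10)
  F(i=9)
    F(i=8)
      F(i=7)
        F(i=6)
          F(i=5)
            F(i=4)
              F(i=3)
                F(i=2)
                  F(i=1)
                  -> return 1
                  F(i=0)
                  -> return 0
                -> return 1
                F(i=1)
                -> return 1
              -> return 2
              F(i=2) -> return 1  (same call as traced above)
            -> return 3
            F(i=3) -> return 2  (same call as traced above)
          -> return 5
          F(i=4) -> return 3  (same call as traced above)
        -> return 8
        F(i=5) -> return 5  (same call as traced above)
      -> return 13
      F(i=6) -> return 8  (same call as traced above)
    -> return 21
    F(i=7) -> return 13  (same call as traced above)
  -> return 34
  F(i=8) -> return 21  (same call as traced above)
-> return 55

Final answer: 55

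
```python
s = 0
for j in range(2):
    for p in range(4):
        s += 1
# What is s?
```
Trace:
  s=0
  s=1, j=0, p=0
  s=2, j=0, p=1
  s=3, j=0, p=2
  s=4, j=0, p=3
  s=5, j=1, p=0
  s=6, j=1, p=1
  s=7, j=1, p=2
  s=8, j=1, p=3

Final answer: 8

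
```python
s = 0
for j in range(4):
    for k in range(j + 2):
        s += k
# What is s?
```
Trace:
  s=0
  s=0, j=0, k=0
  s=1, j=0, k=1
  s=1, j=1, k=0
  s=2, j=1, k=1
  s=4, j=1, k=2
  s=4, j=2, k=0
  s=5, j=2, k=1
  s=7, j=2, k=2
  s=10, j=2, k=3
  s=10, j=3, k=0
  s=11, j=3, k=1
  s=13, j=3, k=2
  s=16, j=3, k=3
  s=20, j=3, k=4

Final answer: 20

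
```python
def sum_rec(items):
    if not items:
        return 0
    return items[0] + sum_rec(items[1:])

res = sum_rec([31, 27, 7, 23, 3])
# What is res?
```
Call trace:
sum_rec(items=[31, 27, 7, 23, 3])
  sum_rec(items=[27, 7, 23, 3])
    sum_rec(items=[7, 23, 3])
      sum_rec(items=[23, 3])
        sum_rec(items=[3])
          sum_rec(items=[])
          -> return 0
        -> return 3
      -> return 26
    -> return 33
  -> return 60
-> return 91

Final answer: 91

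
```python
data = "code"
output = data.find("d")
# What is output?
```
Trace:
  data='code'
  data='code', output=2

Final answer: 2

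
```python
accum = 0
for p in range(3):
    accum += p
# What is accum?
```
Trace:
  accum=0
  accum=0, p=0
  accum=1, p=1
  accum=3, p=2

Final answer: 3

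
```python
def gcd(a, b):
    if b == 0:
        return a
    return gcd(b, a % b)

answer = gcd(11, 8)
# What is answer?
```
Call trace:
gcd(a=11, b=8)
  gcd(a=8, b=3)
    gcd(a=3, b=2)
      gcd(a=2, b=1)
        gcd(a=1, b=0)
        -> return 1
      -> return 1
    -> return 1
  -> return 1
-> return 1

Final answer: 1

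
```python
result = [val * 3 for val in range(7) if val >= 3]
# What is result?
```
Trace:
  val=0
  val=1
  val=2
  val=3
  val=4
  val=5
  val=6
  result=[9, 12, 15, 18]

Final answer: [9, 12, 15, 18]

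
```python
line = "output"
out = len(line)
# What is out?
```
Trace:
  line='output'
  line='output', out=6

Final answer: 6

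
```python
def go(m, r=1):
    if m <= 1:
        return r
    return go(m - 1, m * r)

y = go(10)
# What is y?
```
Call trace:
go(m=10, r=1)
  go(m=9, r=10)
    go(m=8, r=90)
      go(m=7, r=720)
        go(m=6, r=5040)
          go(m=5, r=30240)
            go(m=4, r=151200)
              go(m=3, r=604800)
                go(m=2, r=1814400)
                  go(m=1, r=3628800)
                  -> return 3628800
                -> return 3628800
              -> return 3628800
            -> return 3628800
          -> return 3628800
        -> return 3628800
      -> return 3628800
    -> return 3628800
  -> return 3628800
-> return 3628800

Final answer: 3628800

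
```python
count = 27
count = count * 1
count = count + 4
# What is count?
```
Trace:
  count=27
  count=27
  count=31

Final answer: 31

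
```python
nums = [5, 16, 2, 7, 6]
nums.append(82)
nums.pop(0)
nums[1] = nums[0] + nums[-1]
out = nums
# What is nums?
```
Trace:
  nums=[5, 16, 2, 7, 6]
  nums=[5, 16, 2, 7, 6, 82]
  nums=[16, 2, 7, 6, 82]
  nums=[16, 98, 7, 6, 82]
  nums=[16, 98, 7, 6, 82], out=[16, 98, 7, 6, 82]

Final answer: [16, 98, 7, 6, 82]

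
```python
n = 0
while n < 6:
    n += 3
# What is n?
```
Trace:
  n=0
  n=3
  n=6

Final answer: 6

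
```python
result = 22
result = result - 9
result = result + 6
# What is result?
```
Trace:
  result=22
  result=13
  result=19

Final answer: 19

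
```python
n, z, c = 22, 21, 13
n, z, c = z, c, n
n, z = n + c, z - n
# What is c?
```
Trace:
  n=22, z=21, c=13
  n=21, z=13, c=22
  n=43, z=-8, c=22

Final answer: 22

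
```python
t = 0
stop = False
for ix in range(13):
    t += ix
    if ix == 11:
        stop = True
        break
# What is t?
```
Trace:
  t=0
  t=0, stop=False
  t=0, stop=False, ix=0
  t=1, stop=False, ix=1
  t=3, stop=False, ix=2
  t=6, stop=False, ix=3
  t=10, stop=False, ix=4
  t=15, stop=False, ix=5
  t=21, stop=False, ix=6
  t=28, stop=False, ix=7
  t=36, stop=False, ix=8
  t=45, stop=False, ix=9
  t=55, stop=False, ix=10
  t=66, stop=True, ix=11

Final answer: 66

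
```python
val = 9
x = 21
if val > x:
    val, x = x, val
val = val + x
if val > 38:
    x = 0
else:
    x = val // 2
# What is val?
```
Trace:
  val=9
  val=9, x=21
  val=9, x=21
  val=30, x=21
  val=30, x=15

Final answer: 30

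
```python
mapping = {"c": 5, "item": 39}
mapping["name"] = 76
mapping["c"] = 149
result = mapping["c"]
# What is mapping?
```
Trace:
  mapping={'c': 5, 'item': 39}
  mapping={'c': 5, 'item': 39, 'name': 76}
  mapping={'c': 149, 'item': 39, 'name': 76}
  mapping={'c': 149, 'item': 39, 'name': 76}, result=149

Final answer: {'c': 149, 'item': 39, 'name': 76}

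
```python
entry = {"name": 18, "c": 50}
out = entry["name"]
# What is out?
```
Trace:
  entry={'name': 18, 'c': 50}
  entry={'name': 18, 'c': 50}, out=18

Final answer: 18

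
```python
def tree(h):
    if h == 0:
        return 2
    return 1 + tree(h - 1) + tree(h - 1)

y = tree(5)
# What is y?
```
Call trace (a repeated sub-call is expanded the first time; later identical calls just restate its return value):
tree(h=5)
  tree(h=4)
    tree(h=3)
      tree(h=2)
        tree(h=1)
          tree(h=0)
          -> return 2
          tree(h=0)
          -> return 2
        -> return 5
        tree(h=1) -> return 5  (same call as traced above)
      -> return 11
      tree(h=2) -> return 11  (same call as traced above)
    -> return 23
    tree(h=3) -> return 23  (same call as traced above)
  -> return 47
  tree(h=4) -> return 47  (same call as traced above)
-> return 95

Final answer: 95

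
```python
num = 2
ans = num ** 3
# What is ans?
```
Trace:
  num=2
  num=2, ans=8

Final answer: 8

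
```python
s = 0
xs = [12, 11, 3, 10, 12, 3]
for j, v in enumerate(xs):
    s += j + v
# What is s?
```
Trace:
  s=0
  s=12, j=0, v=12
  s=24, j=1, v=11
  s=29, j=2, v=3
  s=42, j=3, v=10
  s=58, j=4, v=12
  s=66, j=5, v=3

Final answer: 66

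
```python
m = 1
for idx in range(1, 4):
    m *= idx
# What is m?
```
Trace:
  m=1
  m=1, idx=1
  m=2, idx=2
  m=6, idx=3

Final answer: 6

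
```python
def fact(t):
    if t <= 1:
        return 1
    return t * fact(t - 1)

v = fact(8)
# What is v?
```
Call trace:
fact(t=8)
  fact(t=7)
    fact(t=6)
      fact(t=5)
        fact(t=4)
          fact(t=3)
            fact(t=2)
              fact(t=1)
              -> return 1
            -> return 2
          -> return 6
        -> return 24
      -> return 120
    -> return 720
  -> return 5040
-> return 40320

Final answer: 40320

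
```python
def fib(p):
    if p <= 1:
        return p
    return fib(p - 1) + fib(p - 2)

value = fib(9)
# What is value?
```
Call trace (a repeated sub-call is expanded the first time; later identical calls just restate its return value):
fib(p=9)
  fib(p=8)
    fib(p=7)
      fib(p=6)
        fib(p=5)
          fib(p=4)
            fib(p=3)
              fib(p=2)
                fib(p=1)
                -> return 1
                fib(p=0)
                -> return 0
              -> return 1
              fib(p=1)
              -> return 1
            -> return 2
            fib(p=2) -> return 1  (same call as traced above)
          -> return 3
          fib(p=3) -> return 2  (same call as traced above)
        -> return 5
        fib(p=4) -> return 3  (same call as traced above)
      -> return 8
      fib(p=5) -> return 5  (same call as traced above)
    -> return 13
    fib(p=6) -> return 8  (same call as traced above)
  -> return 21
  fib(p=7) -> return 13  (same call as traced above)
-> return 34

Final answer: 34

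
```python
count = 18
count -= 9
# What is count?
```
Trace:
  count=18
  count=9

Final answer: 9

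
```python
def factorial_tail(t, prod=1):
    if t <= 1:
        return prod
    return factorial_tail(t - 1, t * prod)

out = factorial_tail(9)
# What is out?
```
Call trace:
factorial_tail(t=9, prod=1)
  factorial_tail(t=8, prod=9)
    factorial_tail(t=7, prod=72)
      factorial_tail(t=6, prod=504)
        factorial_tail(t=5, prod=3024)
          factorial_tail(t=4, prod=15120)
            factorial_tail(t=3, prod=60480)
              factorial_tail(t=2, prod=181440)
                factorial_tail(t=1, prod=362880)
                -> return 362880
              -> return 362880
            -> return 362880
          -> return 362880
        -> return 362880
      -> return 362880
    -> return 362880
  -> return 362880
-> return 362880

Final answer: 362880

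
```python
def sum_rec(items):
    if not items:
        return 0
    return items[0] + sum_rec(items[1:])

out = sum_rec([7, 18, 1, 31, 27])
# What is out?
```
Call trace:
sum_rec(items=[7, 18, 1, 31, 27])
  sum_rec(items=[18, 1, 31, 27])
    sum_rec(items=[1, 31, 27])
      sum_rec(items=[31, 27])
        sum_rec(items=[27])
          sum_rec(items=[])
          -> return 0
        -> return 27
      -> return 58
    -> return 59
  -> return 77
-> return 84

Final answer: 84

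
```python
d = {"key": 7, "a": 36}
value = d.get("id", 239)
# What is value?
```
Trace:
  d={'key': 7, 'a': 36}
  d={'key': 7, 'a': 36}, value=239

Final answer: 239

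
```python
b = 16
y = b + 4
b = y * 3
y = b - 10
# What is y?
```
Trace:
  b=16
  b=16, y=20
  b=60, y=20
  b=60, y=50

Final answer: 50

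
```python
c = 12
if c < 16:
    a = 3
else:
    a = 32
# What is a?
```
Trace:
  c=12
  c=12, a=3

Final answer: 3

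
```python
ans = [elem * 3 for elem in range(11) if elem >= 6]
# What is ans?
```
Trace:
  elem=0
  elem=1
  elem=2
  elem=3
  elem=4
  elem=5
  elem=6
  elem=7
  elem=8
  elem=9
  elem=10
  ans=[18, 21, 24, 27, 30]

Final answer: [18, 21, 24, 27, 30]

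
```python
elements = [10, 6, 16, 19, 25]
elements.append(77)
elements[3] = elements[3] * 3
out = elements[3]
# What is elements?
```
Trace:
  elements=[10, 6, 16, 19, 25]
  elements=[10, 6, 16, 19, 25, 77]
  elements=[10, 6, 16, 57, 25, 77]
  elements=[10, 6, 16, 57, 25, 77], out=57

Final answer: [10, 6, 16, 57, 25, 77]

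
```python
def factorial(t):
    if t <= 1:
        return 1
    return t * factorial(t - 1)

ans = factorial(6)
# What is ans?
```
Call trace:
factorial(t=6)
  factorial(t=5)
    factorial(t=4)
      factorial(t=3)
        factorial(t=2)
          factorial(t=1)
          -> return 1
        -> return 2
      -> return 6
    -> return 24
  -> return 120
-> return 720

Final answer: 720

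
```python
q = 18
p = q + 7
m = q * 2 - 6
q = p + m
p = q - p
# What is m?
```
Trace:
  q=18
  q=18, p=25
  q=18, p=25, m=30
  q=55, p=25, m=30
  q=55, p=30, m=30

Final answer: 30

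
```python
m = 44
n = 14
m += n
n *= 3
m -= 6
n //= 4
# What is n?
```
Trace:
  m=44
  m=44, n=14
  m=58, n=14
  m=58, n=42
  m=52, n=42
  m=52, n=10

Final answer: 10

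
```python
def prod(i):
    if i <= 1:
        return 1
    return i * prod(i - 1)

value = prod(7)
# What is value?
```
Call trace:
prod(i=7)
  prod(i=6)
    prod(i=5)
      prod(i=4)
        prod(i=3)
          prod(i=2)
            prod(i=1)
            -> return 1
          -> return 2
        -> return 6
      -> return 24
    -> return 120
  -> return 720
-> return 5040

Final answer: 5040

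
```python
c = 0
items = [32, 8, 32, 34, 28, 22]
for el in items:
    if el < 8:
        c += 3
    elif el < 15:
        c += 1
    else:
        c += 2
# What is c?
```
Trace:
  c=0
  c=2, el=32
  c=3, el=8
  c=5, el=32
  c=7, el=34
  c=9, el=28
  c=11, el=22

Final answer: 11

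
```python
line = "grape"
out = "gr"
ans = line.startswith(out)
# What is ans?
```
Trace:
  line='grape'
  line='grape', out='gr'
  line='grape', out='gr', ans=True

Final answer: True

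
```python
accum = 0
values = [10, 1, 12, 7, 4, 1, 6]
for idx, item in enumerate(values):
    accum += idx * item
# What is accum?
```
Trace:
  accum=0
  accum=0, idx=0, item=10
  accum=1, idx=1, item=1
  accum=25, idx=2, item=12
  accum=46, idx=3, item=7
  accum=62, idx=4, item=4
  accum=67, idx=5, item=1
  accum=103, idx=6, item=6

Final answer: 103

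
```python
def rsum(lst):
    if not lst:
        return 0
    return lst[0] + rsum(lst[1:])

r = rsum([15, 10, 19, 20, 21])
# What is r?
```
Call trace:
rsum(lst=[15, 10, 19, 20, 21])
  rsum(lst=[10, 19, 20, 21])
    rsum(lst=[19, 20, 21])
      rsum(lst=[20, 21])
        rsum(lst=[21])
          rsum(lst=[])
          -> return 0
        -> return 21
      -> return 41
    -> return 60
  -> return 70
-> return 85

Final answer: 85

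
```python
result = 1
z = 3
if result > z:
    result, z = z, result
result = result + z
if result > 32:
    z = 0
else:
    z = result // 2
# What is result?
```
Trace:
  result=1
  result=1, z=3
  result=1, z=3
  result=4, z=3
  result=4, z=2

Final answer: 4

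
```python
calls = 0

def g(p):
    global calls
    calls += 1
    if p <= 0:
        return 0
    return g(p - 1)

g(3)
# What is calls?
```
Call trace:
g(p=3)
  g(p=2)
    g(p=1)
      g(p=0)
      -> return 0
    -> return 0
  -> return 0
-> return 0

calls is incremented once per call. g is entered once for each p = 3, 2, 1, 0 (the p <= 0 call returns without recursing), i.e. 3 + 1 calls.
calls = 4

Final answer: 4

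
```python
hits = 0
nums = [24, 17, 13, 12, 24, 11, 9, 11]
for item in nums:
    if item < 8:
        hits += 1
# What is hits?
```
Trace:
  hits=0
  hits=0, item=24
  hits=0, item=17
  hits=0, item=13
  hits=0, item=12
  hits=0, item=24
  hits=0, item=11
  hits=0, item=9
  hits=0, item=11

Final answer: 0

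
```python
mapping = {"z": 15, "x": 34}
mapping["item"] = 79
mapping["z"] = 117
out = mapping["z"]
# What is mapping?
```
Trace:
  mapping={'z': 15, 'x': 34}
  mapping={'z': 15, 'x': 34, 'item': 79}
  mapping={'z': 117, 'x': 34, 'item': 79}
  mapping={'z': 117, 'x': 34, 'item': 79}, out=117

Final answer: {'z': 117, 'x': 34, 'item': 79}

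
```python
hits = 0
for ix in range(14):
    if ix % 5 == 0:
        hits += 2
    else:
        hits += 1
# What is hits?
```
Trace:
  hits=0
  hits=2, ix=0
  hits=3, ix=1
  hits=4, ix=2
  hits=5, ix=3
  hits=6, ix=4
  hits=8, ix=5
  hits=9, ix=6
  hits=10, ix=7
  hits=11, ix=8
  hits=12, ix=9
  hits=14, ix=10
  hits=15, ix=11
  hits=16, ix=12
  hits=17, ix=13

Final answer: 17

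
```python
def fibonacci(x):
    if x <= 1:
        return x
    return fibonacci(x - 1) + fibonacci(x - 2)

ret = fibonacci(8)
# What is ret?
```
Call trace (a repeated sub-call is expanded the first time; later identical calls just restate its return value):
fibonacci(x=8)
  fibonacci(x=7)
    fibonacci(x=6)
      fibonacci(x=5)
        fibonacci(x=4)
          fibonacci(x=3)
            fibonacci(x=2)
              fibonacci(x=1)
              -> return 1
              fibonacci(x=0)
              -> return 0
            -> return 1
            fibonacci(x=1)
            -> return 1
          -> return 2
          fibonacci(x=2) -> return 1  (same call as traced above)
        -> return 3
        fibonacci(x=3) -> return 2  (same call as traced above)
      -> return 5
      fibonacci(x=4) -> return 3  (same call as traced above)
    -> return 8
    fibonacci(x=5) -> return 5  (same call as traced above)
  -> return 13
  fibonacci(x=6) -> return 8  (same call as traced above)
-> return 21

Final answer: 21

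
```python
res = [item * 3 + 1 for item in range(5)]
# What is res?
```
Trace:
  item=0
  item=1
  item=2
  item=3
  item=4
  res=[1, 4, 7, 10, 13]

Final answer: [1, 4, 7, 10, 13]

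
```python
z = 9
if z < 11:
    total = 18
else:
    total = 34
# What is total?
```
Trace:
  z=9
  z=9, total=18

Final answer: 18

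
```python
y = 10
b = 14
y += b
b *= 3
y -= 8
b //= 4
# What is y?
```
Trace:
  y=10
  y=10, b=14
  y=24, b=14
  y=24, b=42
  y=16, b=42
  y=16, b=10

Final answer: 16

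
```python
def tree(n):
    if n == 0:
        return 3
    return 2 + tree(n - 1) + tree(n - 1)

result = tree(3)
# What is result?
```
Call trace (a repeated sub-call is expanded the first time; later identical calls just restate its return value):
tree(n=3)
  tree(n=2)
    tree(n=1)
      tree(n=0)
      -> return 3
      tree(n=0)
      -> return 3
    -> return 8
    tree(n=1) -> return 8  (same call as traced above)
  -> return 18
  tree(n=2) -> return 18  (same call as traced above)
-> return 38

Final answer: 38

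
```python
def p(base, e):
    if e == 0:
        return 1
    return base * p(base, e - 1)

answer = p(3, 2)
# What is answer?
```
Call trace:
p(base=3, e=2)
  p(base=3, e=1)
    p(base=3, e=0)
    -> return 1
  -> return 3
-> return 9

Final answer: 9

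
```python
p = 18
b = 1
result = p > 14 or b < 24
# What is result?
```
Trace:
  p=18
  p=18, b=1
  p=18, b=1, result=True

Final answer: True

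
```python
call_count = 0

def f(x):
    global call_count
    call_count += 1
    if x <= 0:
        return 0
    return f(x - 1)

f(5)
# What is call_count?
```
Call trace:
f(x=5)
  f(x=4)
    f(x=3)
      f(x=2)
        f(x=1)
          f(x=0)
          -> return 0
        -> return 0
      -> return 0
    -> return 0
  -> return 0
-> return 0

call_count is incremented once per call. f is entered once for each x = 5, 4, 3, 2, 1, 0 (the x <= 0 call returns without recursing), i.e. 5 + 1 calls.
call_count = 6

Final answer: 6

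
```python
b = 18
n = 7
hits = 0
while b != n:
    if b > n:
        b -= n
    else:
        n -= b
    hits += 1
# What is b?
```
Trace:
  b=18
  b=18, n=7
  b=18, n=7, hits=0
  b=11, n=7, hits=1
  b=4, n=7, hits=2
  b=4, n=3, hits=3
  b=1, n=3, hits=4
  b=1, n=2, hits=5
  b=1, n=1, hits=6

Final answer: 1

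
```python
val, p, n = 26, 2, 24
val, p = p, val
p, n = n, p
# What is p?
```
Trace:
  val=26, p=2, n=24
  val=2, p=26, n=24
  val=2, p=24, n=26

Final answer: 24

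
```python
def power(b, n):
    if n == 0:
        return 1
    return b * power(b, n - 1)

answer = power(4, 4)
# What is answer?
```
Call trace:
power(b=4, n=4)
  power(b=4, n=3)
    power(b=4, n=2)
      power(b=4, n=1)
        power(b=4, n=0)
        -> return 1
      -> return 4
    -> return 16
  -> return 64
-> return 256

Final answer: 256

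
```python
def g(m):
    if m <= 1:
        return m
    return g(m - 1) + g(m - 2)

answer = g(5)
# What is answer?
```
Call trace (a repeated sub-call is expanded the first time; later identical calls just restate its return value):
g(m=5)
  g(m=4)
    g(m=3)
      g(m=2)
        g(m=1)
        -> return 1
        g(m=0)
        -> return 0
      -> return 1
      g(m=1)
      -> return 1
    -> return 2
    g(m=2) -> return 1  (same call as traced above)
  -> return 3
  g(m=3) -> return 2  (same call as traced above)
-> return 5

Final answer: 5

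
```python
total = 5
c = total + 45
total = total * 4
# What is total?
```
Trace:
  total=5
  total=5, c=50
  total=20, c=50

Final answer: 20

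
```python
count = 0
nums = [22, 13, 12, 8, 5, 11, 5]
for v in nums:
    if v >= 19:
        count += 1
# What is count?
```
Trace:
  count=0
  count=1, v=22
  count=1, v=13
  count=1, v=12
  count=1, v=8
  count=1, v=5
  count=1, v=11
  count=1, v=5

Final answer: 1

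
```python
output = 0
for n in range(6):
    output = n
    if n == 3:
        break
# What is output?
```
Trace:
  output=0
  output=0, n=0
  output=1, n=1
  output=2, n=2
  output=3, n=3

Final answer: 3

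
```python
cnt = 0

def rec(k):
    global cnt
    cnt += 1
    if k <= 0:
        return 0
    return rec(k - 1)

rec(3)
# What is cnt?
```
Call trace:
rec(k=3)
  rec(k=2)
    rec(k=1)
      rec(k=0)
      -> return 0
    -> return 0
  -> return 0
-> return 0

cnt is incremented once per call. rec is entered once for each k = 3, 2, 1, 0 (the k <= 0 call returns without recursing), i.e. 3 + 1 calls.
cnt = 4

Final answer: 4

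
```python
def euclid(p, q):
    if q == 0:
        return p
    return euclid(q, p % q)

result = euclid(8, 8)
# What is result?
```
Call trace:
euclid(p=8, q=8)
  euclid(p=8, q=0)
  -> return 8
-> return 8

Final answer: 8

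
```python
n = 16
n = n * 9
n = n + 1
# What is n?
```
Trace:
  n=16
  n=144
  n=145

Final answer: 145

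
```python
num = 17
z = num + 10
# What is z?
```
Trace:
  num=17
  num=17, z=27

Final answer: 27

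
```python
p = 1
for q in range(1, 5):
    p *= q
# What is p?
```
Trace:
  p=1
  p=1, q=1
  p=2, q=2
  p=6, q=3
  p=24, q=4

Final answer: 24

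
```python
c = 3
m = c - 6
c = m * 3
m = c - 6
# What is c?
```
Trace:
  c=3
  c=3, m=-3
  c=-9, m=-3
  c=-9, m=-15

Final answer: -9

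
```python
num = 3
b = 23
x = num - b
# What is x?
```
Trace:
  num=3
  num=3, b=23
  num=3, b=23, x=-20

Final answer: -20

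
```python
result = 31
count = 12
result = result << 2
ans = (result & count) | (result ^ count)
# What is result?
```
Trace:
  result=31
  result=31, count=12
  result=124, count=12
  result=124, count=12, ans=124

Final answer: 124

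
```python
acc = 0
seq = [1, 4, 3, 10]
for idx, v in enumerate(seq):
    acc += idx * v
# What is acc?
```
Trace:
  acc=0
  acc=0, idx=0, v=1
  acc=4, idx=1, v=4
  acc=10, idx=2, v=3
  acc=40, idx=3, v=10

Final answer: 40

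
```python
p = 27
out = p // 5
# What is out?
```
Trace:
  p=27
  p=27, out=5

Final answer: 5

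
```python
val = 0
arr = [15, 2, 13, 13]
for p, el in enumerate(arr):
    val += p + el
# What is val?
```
Trace:
  val=0
  val=15, p=0, el=15
  val=18, p=1, el=2
  val=33, p=2, el=13
  val=49, p=3, el=13

Final answer: 49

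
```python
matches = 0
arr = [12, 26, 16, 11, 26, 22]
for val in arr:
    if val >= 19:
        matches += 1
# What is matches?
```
Trace:
  matches=0
  matches=0, val=12
  matches=1, val=26
  matches=1, val=16
  matches=1, val=11
  matches=2, val=26
  matches=3, val=22

Final answer: 3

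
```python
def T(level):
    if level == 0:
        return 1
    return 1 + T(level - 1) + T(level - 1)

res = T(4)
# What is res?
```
Call trace (a repeated sub-call is expanded the first time; later identical calls just restate its return value):
T(level=4)
  T(level=3)
    T(level=2)
      T(level=1)
        T(level=0)
        -> return 1
        T(level=0)
        -> return 1
      -> return 3
      T(level=1) -> return 3  (same call as traced above)
    -> return 7
    T(level=2) -> return 7  (same call as traced above)
  -> return 15
  T(level=3) -> return 15  (same call as traced above)
-> return 31

Final answer: 31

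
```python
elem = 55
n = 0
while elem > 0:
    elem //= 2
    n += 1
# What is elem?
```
Trace:
  elem=55
  elem=55, n=0
  elem=27, n=1
  elem=13, n=2
  elem=6, n=3
  elem=3, n=4
  elem=1, n=5
  elem=0, n=6

Final answer: 0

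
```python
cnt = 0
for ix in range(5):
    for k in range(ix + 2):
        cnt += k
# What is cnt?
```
Trace:
  cnt=0
  cnt=0, ix=0, k=0
  cnt=1, ix=0, k=1
  cnt=1, ix=1, k=0
  cnt=2, ix=1, k=1
  cnt=4, ix=1, k=2
  cnt=4, ix=2, k=0
  cnt=5, ix=2, k=1
  cnt=7, ix=2, k=2
  cnt=10, ix=2, k=3
  cnt=10, ix=3, k=0
  cnt=11, ix=3, k=1
  cnt=13, ix=3, k=2
  cnt=16, ix=3, k=3
  cnt=20, ix=3, k=4
  cnt=20, ix=4, k=0
  cnt=21, ix=4, k=1
  cnt=23, ix=4, k=2
  cnt=26, ix=4, k=3
  cnt=30, ix=4, k=4
  cnt=35, ix=4, k=5

Final answer: 35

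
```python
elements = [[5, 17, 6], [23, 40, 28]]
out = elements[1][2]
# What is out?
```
Trace:
  elements=[[5, 17, 6], [23, 40, 28]]
  elements=[[5, 17, 6], [23, 40, 28]], out=28

Final answer: 28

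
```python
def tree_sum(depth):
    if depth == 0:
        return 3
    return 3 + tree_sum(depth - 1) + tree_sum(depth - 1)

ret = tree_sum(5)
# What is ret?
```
Call trace (a repeated sub-call is expanded the first time; later identical calls just restate its return value):
tree_sum(depth=5)
  tree_sum(depth=4)
    tree_sum(depth=3)
      tree_sum(depth=2)
        tree_sum(depth=1)
          tree_sum(depth=0)
          -> return 3
          tree_sum(depth=0)
          -> return 3
        -> return 9
        tree_sum(depth=1) -> return 9  (same call as traced above)
      -> return 21
      tree_sum(depth=2) -> return 21  (same call as traced above)
    -> return 45
    tree_sum(depth=3) -> return 45  (same call as traced above)
  -> return 93
  tree_sum(depth=4) -> return 93  (same call as traced above)
-> return 189

Final answer: 189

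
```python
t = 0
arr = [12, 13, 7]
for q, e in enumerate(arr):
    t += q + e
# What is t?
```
Trace:
  t=0
  t=12, q=0, e=12
  t=26, q=1, e=13
  t=35, q=2, e=7

Final answer: 35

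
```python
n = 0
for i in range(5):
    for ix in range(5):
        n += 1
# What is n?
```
Trace:
  n=0
  n=1, i=0, ix=0
  n=2, i=0, ix=1
  n=3, i=0, ix=2
  n=4, i=0, ix=3
  n=5, i=0, ix=4
  n=6, i=1, ix=0
  n=7, i=1, ix=1
  n=8, i=1, ix=2
  n=9, i=1, ix=3
  n=10, i=1, ix=4
  n=11, i=2, ix=0
  n=12, i=2, ix=1
  n=13, i=2, ix=2
  n=14, i=2, ix=3
  n=15, i=2, ix=4
  n=16, i=3, ix=0
  n=17, i=3, ix=1
  n=18, i=3, ix=2
  n=19, i=3, ix=3
  n=20, i=3, ix=4
  n=21, i=4, ix=0
  n=22, i=4, ix=1
  n=23, i=4, ix=2
  n=24, i=4, ix=3
  n=25, i=4, ix=4

Final answer: 25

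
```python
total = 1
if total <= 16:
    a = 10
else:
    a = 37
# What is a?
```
Trace:
  total=1
  total=1, a=10

Final answer: 10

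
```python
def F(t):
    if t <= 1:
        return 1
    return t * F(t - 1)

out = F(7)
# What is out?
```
Call trace:
F(t=7)
  F(t=6)
    F(t=5)
      F(t=4)
        F(t=3)
          F(t=2)
            F(t=1)
            -> return 1
          -> return 2
        -> return 6
      -> return 24
    -> return 120
  -> return 720
-> return 5040

Final answer: 5040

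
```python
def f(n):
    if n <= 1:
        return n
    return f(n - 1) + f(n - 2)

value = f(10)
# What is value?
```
Call trace (a repeated sub-call is expanded the first time; later identical calls just restate its return value):
f(n=10)
  f(n=9)
    f(n=8)
      f(n=7)
        f(n=6)
          f(n=5)
            f(n=4)
              f(n=3)
                f(n=2)
                  f(n=1)
                  -> return 1
                  f(n=0)
                  -> return 0
                -> return 1
                f(n=1)
                -> return 1
              -> return 2
              f(n=2) -> return 1  (same call as traced above)
            -> return 3
            f(n=3) -> return 2  (same call as traced above)
          -> return 5
          f(n=4) -> return 3  (same call as traced above)
        -> return 8
        f(n=5) -> return 5  (same call as traced above)
      -> return 13
      f(n=6) -> return 8  (same call as traced above)
    -> return 21
    f(n=7) -> return 13  (same call as traced above)
  -> return 34
  f(n=8) -> return 21  (same call as traced above)
-> return 55

Final answer: 55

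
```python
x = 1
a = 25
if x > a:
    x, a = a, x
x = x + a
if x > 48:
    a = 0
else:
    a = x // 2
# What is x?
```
Trace:
  x=1
  x=1, a=25
  x=1, a=25
  x=26, a=25
  x=26, a=13

Final answer: 26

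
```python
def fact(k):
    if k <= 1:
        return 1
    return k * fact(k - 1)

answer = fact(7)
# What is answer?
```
Call trace:
fact(k=7)
  fact(k=6)
    fact(k=5)
      fact(k=4)
        fact(k=3)
          fact(k=2)
            fact(k=1)
            -> return 1
          -> return 2
        -> return 6
      -> return 24
    -> return 120
  -> return 720
-> return 5040

Final answer: 5040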